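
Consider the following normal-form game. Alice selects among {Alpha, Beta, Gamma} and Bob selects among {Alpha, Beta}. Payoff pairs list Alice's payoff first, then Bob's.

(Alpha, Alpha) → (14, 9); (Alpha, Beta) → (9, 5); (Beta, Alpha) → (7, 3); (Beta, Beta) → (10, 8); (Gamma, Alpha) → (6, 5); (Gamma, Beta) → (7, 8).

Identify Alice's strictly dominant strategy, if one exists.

No strictly dominant strategy

Check whether one of Alice's strategies beats all alternatives regardless of what the opponent does.
Alpha is not dominant: against Beta, Beta gives 10 > 9.
Beta is not dominant: against Alpha, Alpha gives 14 > 7.
Gamma is not dominant: against Alpha, Alpha gives 14 > 6.
No single strategy is best against every opponent action.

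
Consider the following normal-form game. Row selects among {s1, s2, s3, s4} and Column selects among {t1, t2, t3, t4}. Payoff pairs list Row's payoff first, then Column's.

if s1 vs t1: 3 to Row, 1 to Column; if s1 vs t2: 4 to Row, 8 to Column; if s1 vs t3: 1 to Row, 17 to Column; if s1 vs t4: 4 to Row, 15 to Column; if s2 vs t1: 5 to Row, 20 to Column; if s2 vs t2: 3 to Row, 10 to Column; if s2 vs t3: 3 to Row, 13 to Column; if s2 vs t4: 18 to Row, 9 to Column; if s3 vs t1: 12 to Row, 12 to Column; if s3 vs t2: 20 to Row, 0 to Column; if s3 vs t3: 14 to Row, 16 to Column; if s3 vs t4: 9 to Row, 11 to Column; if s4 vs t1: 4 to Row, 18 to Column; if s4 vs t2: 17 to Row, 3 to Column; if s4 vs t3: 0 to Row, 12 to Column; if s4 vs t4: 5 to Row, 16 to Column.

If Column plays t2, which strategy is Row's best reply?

With Column fixed at t2, Row's payoffs are: s1 → 4, s2 → 3, s3 → 20, s4 → 17.
The maximum is 20, achieved by s3.

s3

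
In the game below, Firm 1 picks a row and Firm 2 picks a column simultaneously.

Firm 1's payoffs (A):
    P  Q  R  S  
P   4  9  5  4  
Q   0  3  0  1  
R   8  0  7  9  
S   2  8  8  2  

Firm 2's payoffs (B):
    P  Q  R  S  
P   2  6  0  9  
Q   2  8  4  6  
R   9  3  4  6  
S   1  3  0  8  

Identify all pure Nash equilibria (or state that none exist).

(R, P)

Find each player's best response to every opponent strategy; NE are the intersections.
Firm 1's best responses — vs P: R (payoff 8); vs Q: P (payoff 9); vs R: S (payoff 8); vs S: R (payoff 9).
Firm 2's best responses — vs P: S (payoff 9); vs Q: Q (payoff 8); vs R: P (payoff 9); vs S: S (payoff 8).
The only mutual best response is (R, P); neither player gains by switching there.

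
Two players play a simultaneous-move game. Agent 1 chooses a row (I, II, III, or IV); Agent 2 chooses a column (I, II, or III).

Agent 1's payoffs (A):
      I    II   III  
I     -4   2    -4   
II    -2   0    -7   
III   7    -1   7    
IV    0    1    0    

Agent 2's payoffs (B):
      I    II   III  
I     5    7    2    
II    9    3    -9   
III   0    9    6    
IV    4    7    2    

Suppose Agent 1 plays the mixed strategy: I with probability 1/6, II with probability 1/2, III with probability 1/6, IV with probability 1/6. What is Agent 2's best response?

Agent 2's best reply maximizes expected payoff against the mix.
I: (1/6)·5 + (1/2)·9 + (1/6)·0 + (1/6)·4 = 6
II: (1/6)·7 + (1/2)·3 + (1/6)·9 + (1/6)·7 = 16/3
III: (1/6)·2 + (1/2)·(-9) + (1/6)·6 + (1/6)·2 = -17/6
Highest expected payoff is 6, from I.

I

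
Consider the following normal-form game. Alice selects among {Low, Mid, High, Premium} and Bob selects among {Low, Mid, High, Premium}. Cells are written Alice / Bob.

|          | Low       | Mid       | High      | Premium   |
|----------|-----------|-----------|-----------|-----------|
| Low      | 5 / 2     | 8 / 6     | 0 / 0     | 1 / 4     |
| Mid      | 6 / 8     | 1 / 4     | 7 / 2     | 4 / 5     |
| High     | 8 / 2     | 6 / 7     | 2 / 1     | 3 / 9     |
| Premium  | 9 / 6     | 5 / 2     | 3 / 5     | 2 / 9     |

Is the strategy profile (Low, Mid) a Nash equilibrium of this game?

Holding Bob at Mid: Alice gets 8 from Low, versus 1 from Mid, 6 from High, 5 from Premium. No profitable deviation for Alice.
Holding Alice at Low: Bob gets 6 from Mid, versus 2 from Low, 0 from High, 4 from Premium. No profitable deviation for Bob either.

Yes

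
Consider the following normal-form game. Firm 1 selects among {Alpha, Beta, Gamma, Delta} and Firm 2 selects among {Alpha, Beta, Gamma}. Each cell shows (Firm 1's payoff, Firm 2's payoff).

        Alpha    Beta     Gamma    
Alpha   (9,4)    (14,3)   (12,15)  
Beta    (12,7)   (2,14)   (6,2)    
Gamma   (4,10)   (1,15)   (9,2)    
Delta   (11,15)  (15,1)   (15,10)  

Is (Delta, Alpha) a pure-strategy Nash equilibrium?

Holding Firm 2 at Alpha: Firm 1 gets 11 from Delta but could get 12 by switching to Beta. Firm 1 has a profitable deviation.

No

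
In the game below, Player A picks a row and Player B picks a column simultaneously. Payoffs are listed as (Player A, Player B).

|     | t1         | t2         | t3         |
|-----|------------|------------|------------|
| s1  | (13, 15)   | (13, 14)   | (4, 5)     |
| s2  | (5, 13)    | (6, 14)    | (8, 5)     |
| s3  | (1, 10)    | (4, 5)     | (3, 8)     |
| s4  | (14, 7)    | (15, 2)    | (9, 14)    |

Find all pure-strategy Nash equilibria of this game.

(s4, t3)

Check mutual best responses: a cell is a NE iff neither player can gain by unilaterally deviating.
Player A's best responses — vs t1: s4 (payoff 14); vs t2: s4 (payoff 15); vs t3: s4 (payoff 9).
Player B's best responses — vs s1: t1 (payoff 15); vs s2: t2 (payoff 14); vs s3: t1 (payoff 10); vs s4: t3 (payoff 14).
The only mutual best response is (s4, t3); neither player gains by switching there.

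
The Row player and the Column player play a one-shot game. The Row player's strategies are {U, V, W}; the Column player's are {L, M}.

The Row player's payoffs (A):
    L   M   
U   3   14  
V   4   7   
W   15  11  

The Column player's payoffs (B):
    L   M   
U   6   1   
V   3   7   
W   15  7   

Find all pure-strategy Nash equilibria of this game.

(W, L)

Check mutual best responses: a cell is a NE iff neither player can gain by unilaterally deviating.
The Row player's best responses — vs L: W (payoff 15); vs M: U (payoff 14).
The Column player's best responses — vs U: L (payoff 6); vs V: M (payoff 7); vs W: L (payoff 15).
The only mutual best response is (W, L); neither player gains by switching there.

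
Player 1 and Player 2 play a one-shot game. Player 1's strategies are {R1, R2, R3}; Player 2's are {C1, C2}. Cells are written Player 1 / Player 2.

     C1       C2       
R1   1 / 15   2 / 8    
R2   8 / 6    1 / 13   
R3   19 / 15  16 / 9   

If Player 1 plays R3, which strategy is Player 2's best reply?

C1

With Player 1 fixed at R3, Player 2's payoffs are: C1 → 15, C2 → 9.
The maximum is 15, achieved by C1.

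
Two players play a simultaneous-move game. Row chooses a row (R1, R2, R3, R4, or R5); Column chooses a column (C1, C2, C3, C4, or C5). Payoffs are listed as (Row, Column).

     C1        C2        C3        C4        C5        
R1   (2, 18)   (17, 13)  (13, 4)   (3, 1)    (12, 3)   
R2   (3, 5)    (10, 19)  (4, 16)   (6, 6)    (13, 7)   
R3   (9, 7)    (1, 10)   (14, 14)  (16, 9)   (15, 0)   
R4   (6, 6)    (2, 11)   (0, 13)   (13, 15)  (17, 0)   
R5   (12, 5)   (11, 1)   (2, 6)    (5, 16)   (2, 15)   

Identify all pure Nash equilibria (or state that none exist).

Check mutual best responses: a cell is a NE iff neither player can gain by unilaterally deviating.
Row's best responses — vs C1: R5 (payoff 12); vs C2: R1 (payoff 17); vs C3: R3 (payoff 14); vs C4: R3 (payoff 16); vs C5: R4 (payoff 17).
Column's best responses — vs R1: C1 (payoff 18); vs R2: C2 (payoff 19); vs R3: C3 (payoff 14); vs R4: C4 (payoff 15); vs R5: C4 (payoff 16).
The only mutual best response is (R3, C3); neither player gains by switching there.

(R3, C3)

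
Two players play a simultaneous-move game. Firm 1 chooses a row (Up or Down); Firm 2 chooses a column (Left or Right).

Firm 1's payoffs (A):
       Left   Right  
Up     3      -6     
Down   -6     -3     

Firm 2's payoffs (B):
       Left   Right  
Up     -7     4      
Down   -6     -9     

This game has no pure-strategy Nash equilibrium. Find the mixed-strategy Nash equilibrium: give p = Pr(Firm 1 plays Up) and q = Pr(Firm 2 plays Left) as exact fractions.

In a mixed NE each player is indifferent between their pure strategies, so the opponent's mix sets the indifference.
Firm 2 indifferent between Left and Right: p·(-7) + (1−p)·(-6) = p·4 + (1−p)·(-9) ⟹ (-6) + (-1)p = (-9) + 13p ⟹ p = 3/14.
Firm 1 indifferent between Up and Down: q·3 + (1−q)·(-6) = q·(-6) + (1−q)·(-3) ⟹ (-6) + 9q = (-3) + (-3)q ⟹ q = 1/4.

p = 3/14, q = 1/4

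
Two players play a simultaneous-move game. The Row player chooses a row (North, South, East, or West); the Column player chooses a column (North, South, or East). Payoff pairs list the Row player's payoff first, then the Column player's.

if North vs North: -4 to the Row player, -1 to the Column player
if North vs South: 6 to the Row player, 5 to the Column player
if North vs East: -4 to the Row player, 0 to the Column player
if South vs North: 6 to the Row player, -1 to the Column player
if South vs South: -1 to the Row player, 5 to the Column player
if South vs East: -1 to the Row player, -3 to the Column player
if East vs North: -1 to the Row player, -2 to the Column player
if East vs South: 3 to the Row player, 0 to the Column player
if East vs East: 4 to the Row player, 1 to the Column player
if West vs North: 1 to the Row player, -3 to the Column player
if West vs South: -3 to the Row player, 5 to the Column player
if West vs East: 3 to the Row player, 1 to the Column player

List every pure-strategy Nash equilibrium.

Check mutual best responses: a cell is a NE iff neither player can gain by unilaterally deviating.
The Row player's best responses — vs North: South (payoff 6); vs South: North (payoff 6); vs East: East (payoff 4).
The Column player's best responses — vs North: South (payoff 5); vs South: South (payoff 5); vs East: East (payoff 1); vs West: South (payoff 5).
Mutual best responses occur at (North, South) and (East, East); at each, neither player gains by switching.

(North, South) and (East, East)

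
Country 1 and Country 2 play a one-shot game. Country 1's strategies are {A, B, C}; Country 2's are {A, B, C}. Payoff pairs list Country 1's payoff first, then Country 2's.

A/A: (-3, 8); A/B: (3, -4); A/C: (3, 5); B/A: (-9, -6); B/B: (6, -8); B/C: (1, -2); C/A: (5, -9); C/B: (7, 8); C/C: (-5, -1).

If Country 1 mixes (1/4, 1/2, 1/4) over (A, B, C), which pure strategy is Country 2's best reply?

C

Country 2's best reply maximizes expected payoff against the mix.
A: (1/4)·8 + (1/2)·(-6) + (1/4)·(-9) = -13/4
B: (1/4)·(-4) + (1/2)·(-8) + (1/4)·8 = -3
C: (1/4)·5 + (1/2)·(-2) + (1/4)·(-1) = 0
Highest expected payoff is 0, from C.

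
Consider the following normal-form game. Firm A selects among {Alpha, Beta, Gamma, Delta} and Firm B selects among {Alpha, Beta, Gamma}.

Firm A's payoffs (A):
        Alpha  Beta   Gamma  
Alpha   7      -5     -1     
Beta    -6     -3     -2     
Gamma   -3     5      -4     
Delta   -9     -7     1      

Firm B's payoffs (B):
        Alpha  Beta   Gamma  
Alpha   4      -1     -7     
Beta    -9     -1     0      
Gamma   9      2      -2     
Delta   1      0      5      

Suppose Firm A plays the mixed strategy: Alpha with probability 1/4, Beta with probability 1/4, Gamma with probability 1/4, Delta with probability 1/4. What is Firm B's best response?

Alpha

Firm B's best reply maximizes expected payoff against the mix.
Alpha: (1/4)·4 + (1/4)·(-9) + (1/4)·9 + (1/4)·1 = 5/4
Beta: (1/4)·(-1) + (1/4)·(-1) + (1/4)·2 + (1/4)·0 = 0
Gamma: (1/4)·(-7) + (1/4)·0 + (1/4)·(-2) + (1/4)·5 = -1
Highest expected payoff is 5/4, from Alpha.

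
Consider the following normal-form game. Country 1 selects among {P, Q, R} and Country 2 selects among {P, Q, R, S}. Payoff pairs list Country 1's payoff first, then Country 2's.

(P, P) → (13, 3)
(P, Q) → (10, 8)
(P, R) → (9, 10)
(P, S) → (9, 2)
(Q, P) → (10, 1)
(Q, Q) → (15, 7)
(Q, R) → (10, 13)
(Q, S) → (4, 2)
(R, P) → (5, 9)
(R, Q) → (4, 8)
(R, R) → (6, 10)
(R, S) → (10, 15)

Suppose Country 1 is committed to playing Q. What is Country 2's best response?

R

With Country 1 fixed at Q, Country 2's payoffs are: P → 1, Q → 7, R → 13, S → 2.
The maximum is 13, achieved by R.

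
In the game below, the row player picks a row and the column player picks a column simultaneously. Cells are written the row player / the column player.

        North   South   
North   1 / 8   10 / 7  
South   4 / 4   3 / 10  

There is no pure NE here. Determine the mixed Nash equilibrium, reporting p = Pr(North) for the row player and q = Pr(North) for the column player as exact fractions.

Each player's mixing probability is pinned down by making the *other* player indifferent.
The column player indifferent between North and South: p·8 + (1−p)·4 = p·7 + (1−p)·10 ⟹ 4 + 4p = 10 + (-3)p ⟹ p = 6/7.
The row player indifferent between North and South: q·1 + (1−q)·10 = q·4 + (1−q)·3 ⟹ 10 + (-9)q = 3 + 1q ⟹ q = 7/10.

p = 6/7, q = 7/10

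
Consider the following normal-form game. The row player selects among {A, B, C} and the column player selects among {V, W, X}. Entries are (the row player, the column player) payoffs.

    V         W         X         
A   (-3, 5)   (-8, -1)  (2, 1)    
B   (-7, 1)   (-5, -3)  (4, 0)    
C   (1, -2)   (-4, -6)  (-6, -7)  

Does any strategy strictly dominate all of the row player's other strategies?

No strictly dominant strategy

A strategy is strictly dominant if it gives the row player a strictly higher payoff than every other strategy, against every choice by the opponent.
A is not dominant: against V, C gives 1 > -3.
B is not dominant: against V, A gives -3 > -7.
C is not dominant: against X, A gives 2 > -6.
No single strategy is best against every opponent action.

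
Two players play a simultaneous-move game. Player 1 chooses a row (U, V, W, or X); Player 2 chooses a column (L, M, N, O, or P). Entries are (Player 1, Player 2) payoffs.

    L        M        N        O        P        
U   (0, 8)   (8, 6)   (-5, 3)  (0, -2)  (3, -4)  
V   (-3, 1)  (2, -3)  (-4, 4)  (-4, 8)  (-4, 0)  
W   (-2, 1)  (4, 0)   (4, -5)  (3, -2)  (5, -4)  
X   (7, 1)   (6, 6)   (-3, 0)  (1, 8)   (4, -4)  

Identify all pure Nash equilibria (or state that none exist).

There is no pure-strategy Nash equilibrium

A profile is a Nash equilibrium when each player is best-responding to the other.
Player 1's best responses — vs L: X (payoff 7); vs M: U (payoff 8); vs N: W (payoff 4); vs O: W (payoff 3); vs P: W (payoff 5).
Player 2's best responses — vs U: L (payoff 8); vs V: O (payoff 8); vs W: L (payoff 1); vs X: O (payoff 8).
No cell has both players best-responding. For instance, Player 1's best reply to P is W, but against W Player 2 prefers L over P.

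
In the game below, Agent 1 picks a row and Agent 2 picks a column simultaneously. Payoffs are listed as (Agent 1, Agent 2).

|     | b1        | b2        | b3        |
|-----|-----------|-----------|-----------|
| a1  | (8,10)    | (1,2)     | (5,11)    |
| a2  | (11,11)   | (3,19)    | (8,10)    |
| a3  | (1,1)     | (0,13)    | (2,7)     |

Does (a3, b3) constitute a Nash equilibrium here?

No

Holding Agent 2 at b3: Agent 1 gets 2 from a3 but could get 8 by switching to a2. Agent 1 has a profitable deviation.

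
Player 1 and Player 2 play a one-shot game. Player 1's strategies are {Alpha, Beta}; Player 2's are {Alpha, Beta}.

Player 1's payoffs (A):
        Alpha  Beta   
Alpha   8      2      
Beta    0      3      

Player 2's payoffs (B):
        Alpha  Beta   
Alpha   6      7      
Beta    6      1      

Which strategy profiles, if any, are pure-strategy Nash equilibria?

No pure-strategy Nash equilibrium

A profile is a Nash equilibrium when each player is best-responding to the other.
Player 1's best responses — vs Alpha: Alpha (payoff 8); vs Beta: Beta (payoff 3).
Player 2's best responses — vs Alpha: Beta (payoff 7); vs Beta: Alpha (payoff 6).
No cell has both players best-responding. For instance, Player 1's best reply to Beta is Beta, but against Beta Player 2 prefers Alpha over Beta.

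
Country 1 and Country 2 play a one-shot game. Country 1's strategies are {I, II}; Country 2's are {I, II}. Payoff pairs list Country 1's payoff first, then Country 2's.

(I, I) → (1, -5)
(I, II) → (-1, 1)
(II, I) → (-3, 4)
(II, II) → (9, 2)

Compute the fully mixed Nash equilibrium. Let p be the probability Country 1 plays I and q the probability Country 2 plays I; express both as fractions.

Each player's mixing probability is pinned down by making the *other* player indifferent.
Country 2 indifferent between I and II: p·(-5) + (1−p)·4 = p·1 + (1−p)·2 ⟹ 4 + (-9)p = 2 + (-1)p ⟹ p = 1/4.
Country 1 indifferent between I and II: q·1 + (1−q)·(-1) = q·(-3) + (1−q)·9 ⟹ (-1) + 2q = 9 + (-12)q ⟹ q = 5/7.

p = 1/4, q = 5/7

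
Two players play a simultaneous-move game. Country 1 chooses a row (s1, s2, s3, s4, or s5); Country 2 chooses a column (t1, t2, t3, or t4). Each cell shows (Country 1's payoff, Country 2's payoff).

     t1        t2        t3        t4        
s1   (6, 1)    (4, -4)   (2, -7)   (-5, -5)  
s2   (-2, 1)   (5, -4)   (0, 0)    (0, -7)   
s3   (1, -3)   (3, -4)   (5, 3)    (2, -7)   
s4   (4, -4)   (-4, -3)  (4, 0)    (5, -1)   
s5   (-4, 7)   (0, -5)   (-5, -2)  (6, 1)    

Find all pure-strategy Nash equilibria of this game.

Check mutual best responses: a cell is a NE iff neither player can gain by unilaterally deviating.
Country 1's best responses — vs t1: s1 (payoff 6); vs t2: s2 (payoff 5); vs t3: s3 (payoff 5); vs t4: s5 (payoff 6).
Country 2's best responses — vs s1: t1 (payoff 1); vs s2: t1 (payoff 1); vs s3: t3 (payoff 3); vs s4: t3 (payoff 0); vs s5: t1 (payoff 7).
Mutual best responses occur at (s1, t1) and (s3, t3); at each, neither player gains by switching.

(s1, t1) and (s3, t3)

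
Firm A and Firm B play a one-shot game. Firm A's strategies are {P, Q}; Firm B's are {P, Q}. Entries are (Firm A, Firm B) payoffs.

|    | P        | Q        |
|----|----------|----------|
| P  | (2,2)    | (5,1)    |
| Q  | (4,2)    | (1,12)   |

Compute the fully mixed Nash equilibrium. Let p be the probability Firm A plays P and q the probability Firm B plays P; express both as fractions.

p = 10/11, q = 2/3

In a mixed NE each player is indifferent between their pure strategies, so the opponent's mix sets the indifference.
Firm B indifferent between P and Q: p·2 + (1−p)·2 = p·1 + (1−p)·12 ⟹ 2 + 0p = 12 + (-11)p ⟹ p = 10/11.
Firm A indifferent between P and Q: q·2 + (1−q)·5 = q·4 + (1−q)·1 ⟹ 5 + (-3)q = 1 + 3q ⟹ q = 2/3.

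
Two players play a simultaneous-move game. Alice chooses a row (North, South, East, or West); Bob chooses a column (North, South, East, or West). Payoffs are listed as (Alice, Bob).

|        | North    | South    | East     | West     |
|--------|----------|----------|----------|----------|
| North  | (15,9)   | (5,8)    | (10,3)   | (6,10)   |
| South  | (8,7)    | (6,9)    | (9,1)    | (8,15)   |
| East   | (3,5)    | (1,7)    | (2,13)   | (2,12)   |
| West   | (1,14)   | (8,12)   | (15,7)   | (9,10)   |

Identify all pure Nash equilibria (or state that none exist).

There is no pure-strategy Nash equilibrium

Check mutual best responses: a cell is a NE iff neither player can gain by unilaterally deviating.
Alice's best responses — vs North: North (payoff 15); vs South: West (payoff 8); vs East: West (payoff 15); vs West: West (payoff 9).
Bob's best responses — vs North: West (payoff 10); vs South: West (payoff 15); vs East: East (payoff 13); vs West: North (payoff 14).
No cell has both players best-responding. For instance, Alice's best reply to East is West, but against West Bob prefers North over East.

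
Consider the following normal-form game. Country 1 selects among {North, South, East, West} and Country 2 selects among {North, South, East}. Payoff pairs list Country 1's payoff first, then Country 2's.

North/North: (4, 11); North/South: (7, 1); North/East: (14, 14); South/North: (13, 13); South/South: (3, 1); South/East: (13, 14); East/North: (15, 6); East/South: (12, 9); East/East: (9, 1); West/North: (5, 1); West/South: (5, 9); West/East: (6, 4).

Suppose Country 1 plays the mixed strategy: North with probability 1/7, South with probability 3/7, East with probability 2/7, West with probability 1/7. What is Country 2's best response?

North

Country 2's best reply maximizes expected payoff against the mix.
North: (1/7)·11 + (3/7)·13 + (2/7)·6 + (1/7)·1 = 9
South: (1/7)·1 + (3/7)·1 + (2/7)·9 + (1/7)·9 = 31/7
East: (1/7)·14 + (3/7)·14 + (2/7)·1 + (1/7)·4 = 62/7
Highest expected payoff is 9, from North.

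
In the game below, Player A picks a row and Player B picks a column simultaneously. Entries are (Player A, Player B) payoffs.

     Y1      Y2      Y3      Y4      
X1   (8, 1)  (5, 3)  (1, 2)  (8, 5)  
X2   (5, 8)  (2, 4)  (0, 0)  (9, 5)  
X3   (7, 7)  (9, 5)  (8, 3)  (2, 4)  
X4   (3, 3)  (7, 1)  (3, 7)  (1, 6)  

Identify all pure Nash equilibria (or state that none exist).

Check mutual best responses: a cell is a NE iff neither player can gain by unilaterally deviating.
Player A's best responses — vs Y1: X1 (payoff 8); vs Y2: X3 (payoff 9); vs Y3: X3 (payoff 8); vs Y4: X2 (payoff 9).
Player B's best responses — vs X1: Y4 (payoff 5); vs X2: Y1 (payoff 8); vs X3: Y1 (payoff 7); vs X4: Y3 (payoff 7).
No cell has both players best-responding. For instance, Player A's best reply to Y3 is X3, but against X3 Player B prefers Y1 over Y3.

There is no pure-strategy Nash equilibrium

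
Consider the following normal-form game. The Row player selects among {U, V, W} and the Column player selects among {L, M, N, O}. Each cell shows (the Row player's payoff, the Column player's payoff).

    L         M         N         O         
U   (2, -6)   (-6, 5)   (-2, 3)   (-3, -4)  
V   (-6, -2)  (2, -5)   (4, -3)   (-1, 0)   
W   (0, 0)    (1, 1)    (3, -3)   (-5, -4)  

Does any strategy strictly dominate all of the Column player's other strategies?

A strategy is strictly dominant if it gives the Column player a strictly higher payoff than every other strategy, against every choice by the opponent.
L is not dominant: against U, M gives 5 > -6.
M is not dominant: against V, L gives -2 > -5.
N is not dominant: against U, M gives 5 > 3.
O is not dominant: against U, M gives 5 > -4.
No single strategy is best against every opponent action.

No strictly dominant strategy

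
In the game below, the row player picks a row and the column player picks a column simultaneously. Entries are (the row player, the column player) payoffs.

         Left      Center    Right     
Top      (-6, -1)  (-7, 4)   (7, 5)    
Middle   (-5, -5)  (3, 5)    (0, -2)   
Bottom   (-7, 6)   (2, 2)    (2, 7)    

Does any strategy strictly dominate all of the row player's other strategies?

None

Check whether one of the row player's strategies beats all alternatives regardless of what the opponent does.
Top is not dominant: against Left, Middle gives -5 > -6.
Middle is not dominant: against Right, Top gives 7 > 0.
Bottom is not dominant: against Left, Top gives -6 > -7.
No single strategy is best against every opponent action.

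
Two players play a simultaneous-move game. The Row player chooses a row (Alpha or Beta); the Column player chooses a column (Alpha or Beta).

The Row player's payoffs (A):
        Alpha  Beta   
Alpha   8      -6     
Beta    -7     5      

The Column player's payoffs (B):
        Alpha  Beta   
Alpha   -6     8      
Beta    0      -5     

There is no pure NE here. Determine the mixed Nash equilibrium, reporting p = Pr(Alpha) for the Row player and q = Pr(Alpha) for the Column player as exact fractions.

p = 5/19, q = 11/26

In a mixed NE each player is indifferent between their pure strategies, so the opponent's mix sets the indifference.
The Column player indifferent between Alpha and Beta: p·(-6) + (1−p)·0 = p·8 + (1−p)·(-5) ⟹ 0 + (-6)p = (-5) + 13p ⟹ p = 5/19.
The Row player indifferent between Alpha and Beta: q·8 + (1−q)·(-6) = q·(-7) + (1−q)·5 ⟹ (-6) + 14q = 5 + (-12)q ⟹ q = 11/26.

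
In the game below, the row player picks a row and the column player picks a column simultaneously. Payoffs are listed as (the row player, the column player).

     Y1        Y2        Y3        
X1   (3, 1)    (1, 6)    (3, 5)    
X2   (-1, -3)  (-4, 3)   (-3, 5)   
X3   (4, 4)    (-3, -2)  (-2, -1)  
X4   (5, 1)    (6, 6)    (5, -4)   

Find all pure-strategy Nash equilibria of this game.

(X4, Y2)

Find each player's best response to every opponent strategy; NE are the intersections.
The row player's best responses — vs Y1: X4 (payoff 5); vs Y2: X4 (payoff 6); vs Y3: X4 (payoff 5).
The column player's best responses — vs X1: Y2 (payoff 6); vs X2: Y3 (payoff 5); vs X3: Y1 (payoff 4); vs X4: Y2 (payoff 6).
The only mutual best response is (X4, Y2); neither player gains by switching there.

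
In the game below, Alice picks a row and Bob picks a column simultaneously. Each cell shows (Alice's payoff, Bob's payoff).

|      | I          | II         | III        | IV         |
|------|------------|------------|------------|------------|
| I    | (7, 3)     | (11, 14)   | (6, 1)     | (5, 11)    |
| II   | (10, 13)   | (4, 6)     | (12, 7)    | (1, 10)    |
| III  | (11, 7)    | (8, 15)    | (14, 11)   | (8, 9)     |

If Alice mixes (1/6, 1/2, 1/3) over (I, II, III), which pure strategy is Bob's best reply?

Compute Bob's expected payoff from each pure strategy against the given mix.
I: (1/6)·3 + (1/2)·13 + (1/3)·7 = 28/3
II: (1/6)·14 + (1/2)·6 + (1/3)·15 = 31/3
III: (1/6)·1 + (1/2)·7 + (1/3)·11 = 22/3
IV: (1/6)·11 + (1/2)·10 + (1/3)·9 = 59/6
Highest expected payoff is 31/3, from II.

II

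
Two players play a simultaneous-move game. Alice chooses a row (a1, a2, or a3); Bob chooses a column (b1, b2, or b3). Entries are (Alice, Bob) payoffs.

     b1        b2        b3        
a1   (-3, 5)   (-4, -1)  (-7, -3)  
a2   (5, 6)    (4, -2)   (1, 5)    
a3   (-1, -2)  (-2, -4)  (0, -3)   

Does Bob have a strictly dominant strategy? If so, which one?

A strategy is strictly dominant if it gives Bob a strictly higher payoff than every other strategy, against every choice by the opponent.
b1 strictly dominates: vs a1: 5 > each of {-1, -3}; vs a2: 6 > each of {-2, 5}; vs a3: -2 > each of {-4, -3}.

b1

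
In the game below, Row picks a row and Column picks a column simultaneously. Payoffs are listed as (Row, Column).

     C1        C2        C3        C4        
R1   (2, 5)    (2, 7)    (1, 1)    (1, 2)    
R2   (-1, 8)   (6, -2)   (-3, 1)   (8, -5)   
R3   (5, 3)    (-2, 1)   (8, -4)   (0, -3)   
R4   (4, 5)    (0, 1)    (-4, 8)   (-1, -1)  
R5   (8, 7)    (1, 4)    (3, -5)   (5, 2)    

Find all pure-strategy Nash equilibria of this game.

(R5, C1)

Check mutual best responses: a cell is a NE iff neither player can gain by unilaterally deviating.
Row's best responses — vs C1: R5 (payoff 8); vs C2: R2 (payoff 6); vs C3: R3 (payoff 8); vs C4: R2 (payoff 8).
Column's best responses — vs R1: C2 (payoff 7); vs R2: C1 (payoff 8); vs R3: C1 (payoff 3); vs R4: C3 (payoff 8); vs R5: C1 (payoff 7).
The only mutual best response is (R5, C1); neither player gains by switching there.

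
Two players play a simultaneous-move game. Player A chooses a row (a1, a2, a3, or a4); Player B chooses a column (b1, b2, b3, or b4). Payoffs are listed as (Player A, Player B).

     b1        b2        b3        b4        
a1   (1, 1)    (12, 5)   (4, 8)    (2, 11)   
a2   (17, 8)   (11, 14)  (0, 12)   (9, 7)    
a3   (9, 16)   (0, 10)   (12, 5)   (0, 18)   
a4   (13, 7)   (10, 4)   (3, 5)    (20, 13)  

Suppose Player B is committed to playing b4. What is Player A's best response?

a4

With Player B fixed at b4, Player A's payoffs are: a1 → 2, a2 → 9, a3 → 0, a4 → 20.
The maximum is 20, achieved by a4.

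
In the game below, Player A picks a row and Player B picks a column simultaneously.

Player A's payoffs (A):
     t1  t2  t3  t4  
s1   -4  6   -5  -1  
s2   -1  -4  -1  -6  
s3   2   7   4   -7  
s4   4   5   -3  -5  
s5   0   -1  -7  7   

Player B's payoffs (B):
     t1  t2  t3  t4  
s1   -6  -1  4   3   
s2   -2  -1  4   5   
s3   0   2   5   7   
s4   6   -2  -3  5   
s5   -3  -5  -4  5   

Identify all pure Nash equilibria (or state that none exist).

Find each player's best response to every opponent strategy; NE are the intersections.
Player A's best responses — vs t1: s4 (payoff 4); vs t2: s3 (payoff 7); vs t3: s3 (payoff 4); vs t4: s5 (payoff 7).
Player B's best responses — vs s1: t3 (payoff 4); vs s2: t4 (payoff 5); vs s3: t4 (payoff 7); vs s4: t1 (payoff 6); vs s5: t4 (payoff 5).
Mutual best responses occur at (s4, t1) and (s5, t4); at each, neither player gains by switching.

(s4, t1) and (s5, t4)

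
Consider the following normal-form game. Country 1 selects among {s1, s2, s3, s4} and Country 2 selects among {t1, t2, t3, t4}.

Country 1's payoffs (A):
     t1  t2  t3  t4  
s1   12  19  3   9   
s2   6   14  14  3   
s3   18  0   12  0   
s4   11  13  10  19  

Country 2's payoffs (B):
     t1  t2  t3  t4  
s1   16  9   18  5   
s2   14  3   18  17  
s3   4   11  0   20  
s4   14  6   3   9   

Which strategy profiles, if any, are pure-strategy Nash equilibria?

Check mutual best responses: a cell is a NE iff neither player can gain by unilaterally deviating.
Country 1's best responses — vs t1: s3 (payoff 18); vs t2: s1 (payoff 19); vs t3: s2 (payoff 14); vs t4: s4 (payoff 19).
Country 2's best responses — vs s1: t3 (payoff 18); vs s2: t3 (payoff 18); vs s3: t4 (payoff 20); vs s4: t1 (payoff 14).
The only mutual best response is (s2, t3); neither player gains by switching there.

(s2, t3)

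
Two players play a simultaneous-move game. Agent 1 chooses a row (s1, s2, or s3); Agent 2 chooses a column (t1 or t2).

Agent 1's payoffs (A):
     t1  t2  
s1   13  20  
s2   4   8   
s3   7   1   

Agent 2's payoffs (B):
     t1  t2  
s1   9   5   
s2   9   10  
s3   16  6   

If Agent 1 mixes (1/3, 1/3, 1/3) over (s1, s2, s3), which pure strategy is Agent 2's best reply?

Compute Agent 2's expected payoff from each pure strategy against the given mix.
t1: (1/3)·9 + (1/3)·9 + (1/3)·16 = 34/3
t2: (1/3)·5 + (1/3)·10 + (1/3)·6 = 7
Highest expected payoff is 34/3, from t1.

t1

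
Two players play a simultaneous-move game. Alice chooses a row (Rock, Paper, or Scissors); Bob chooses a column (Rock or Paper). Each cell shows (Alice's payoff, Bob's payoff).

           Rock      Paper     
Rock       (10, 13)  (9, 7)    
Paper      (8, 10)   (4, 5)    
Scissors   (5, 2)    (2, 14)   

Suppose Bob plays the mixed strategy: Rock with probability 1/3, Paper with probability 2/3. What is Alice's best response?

Compute Alice's expected payoff from each pure strategy against the given mix.
Rock: (1/3)·10 + (2/3)·9 = 28/3
Paper: (1/3)·8 + (2/3)·4 = 16/3
Scissors: (1/3)·5 + (2/3)·2 = 3
Highest expected payoff is 28/3, from Rock.

Rock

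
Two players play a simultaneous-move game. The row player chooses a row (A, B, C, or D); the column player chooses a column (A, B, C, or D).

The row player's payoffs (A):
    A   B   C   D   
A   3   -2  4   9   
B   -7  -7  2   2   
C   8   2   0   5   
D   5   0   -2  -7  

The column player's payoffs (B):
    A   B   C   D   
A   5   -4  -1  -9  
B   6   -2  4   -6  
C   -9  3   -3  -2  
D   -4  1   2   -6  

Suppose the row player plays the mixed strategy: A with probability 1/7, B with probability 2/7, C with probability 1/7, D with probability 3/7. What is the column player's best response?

The column player's best reply maximizes expected payoff against the mix.
A: (1/7)·5 + (2/7)·6 + (1/7)·(-9) + (3/7)·(-4) = -4/7
B: (1/7)·(-4) + (2/7)·(-2) + (1/7)·3 + (3/7)·1 = -2/7
C: (1/7)·(-1) + (2/7)·4 + (1/7)·(-3) + (3/7)·2 = 10/7
D: (1/7)·(-9) + (2/7)·(-6) + (1/7)·(-2) + (3/7)·(-6) = -41/7
Highest expected payoff is 10/7, from C.

C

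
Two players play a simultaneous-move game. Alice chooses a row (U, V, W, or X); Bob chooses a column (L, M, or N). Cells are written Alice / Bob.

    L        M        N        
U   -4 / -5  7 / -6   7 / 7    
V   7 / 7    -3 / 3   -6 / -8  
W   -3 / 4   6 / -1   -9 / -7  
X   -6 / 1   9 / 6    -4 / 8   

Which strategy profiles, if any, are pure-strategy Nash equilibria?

Find each player's best response to every opponent strategy; NE are the intersections.
Alice's best responses — vs L: V (payoff 7); vs M: X (payoff 9); vs N: U (payoff 7).
Bob's best responses — vs U: N (payoff 7); vs V: L (payoff 7); vs W: L (payoff 4); vs X: N (payoff 8).
Mutual best responses occur at (U, N) and (V, L); at each, neither player gains by switching.

(U, N) and (V, L)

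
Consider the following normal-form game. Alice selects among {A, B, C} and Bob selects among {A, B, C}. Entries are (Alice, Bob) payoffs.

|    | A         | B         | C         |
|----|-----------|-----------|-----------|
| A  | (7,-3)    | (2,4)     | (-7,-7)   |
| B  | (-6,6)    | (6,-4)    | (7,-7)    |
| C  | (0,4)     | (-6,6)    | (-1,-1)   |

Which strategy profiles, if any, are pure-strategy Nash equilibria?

None

Check mutual best responses: a cell is a NE iff neither player can gain by unilaterally deviating.
Alice's best responses — vs A: A (payoff 7); vs B: B (payoff 6); vs C: B (payoff 7).
Bob's best responses — vs A: B (payoff 4); vs B: A (payoff 6); vs C: B (payoff 6).
No cell has both players best-responding. For instance, Alice's best reply to B is B, but against B Bob prefers A over B.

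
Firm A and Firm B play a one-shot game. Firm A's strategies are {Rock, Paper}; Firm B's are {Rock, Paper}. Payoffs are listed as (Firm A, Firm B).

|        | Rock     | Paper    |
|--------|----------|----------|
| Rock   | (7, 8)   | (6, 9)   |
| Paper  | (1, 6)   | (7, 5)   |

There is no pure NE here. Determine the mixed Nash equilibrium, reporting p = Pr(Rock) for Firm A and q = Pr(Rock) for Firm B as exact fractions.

p = 1/2, q = 1/7

Each player's mixing probability is pinned down by making the *other* player indifferent.
Firm B indifferent between Rock and Paper: p·8 + (1−p)·6 = p·9 + (1−p)·5 ⟹ 6 + 2p = 5 + 4p ⟹ p = 1/2.
Firm A indifferent between Rock and Paper: q·7 + (1−q)·6 = q·1 + (1−q)·7 ⟹ 6 + 1q = 7 + (-6)q ⟹ q = 1/7.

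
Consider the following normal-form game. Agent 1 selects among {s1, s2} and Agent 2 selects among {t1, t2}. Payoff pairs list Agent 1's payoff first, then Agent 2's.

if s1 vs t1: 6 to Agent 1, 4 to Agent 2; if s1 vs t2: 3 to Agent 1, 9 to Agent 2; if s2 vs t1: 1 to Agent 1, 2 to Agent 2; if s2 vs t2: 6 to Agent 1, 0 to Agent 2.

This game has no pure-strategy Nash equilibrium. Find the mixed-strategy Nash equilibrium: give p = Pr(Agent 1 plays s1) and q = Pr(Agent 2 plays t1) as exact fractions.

Each player's mixing probability is pinned down by making the *other* player indifferent.
Agent 2 indifferent between t1 and t2: p·4 + (1−p)·2 = p·9 + (1−p)·0 ⟹ 2 + 2p = 0 + 9p ⟹ p = 2/7.
Agent 1 indifferent between s1 and s2: q·6 + (1−q)·3 = q·1 + (1−q)·6 ⟹ 3 + 3q = 6 + (-5)q ⟹ q = 3/8.

p = 2/7, q = 3/8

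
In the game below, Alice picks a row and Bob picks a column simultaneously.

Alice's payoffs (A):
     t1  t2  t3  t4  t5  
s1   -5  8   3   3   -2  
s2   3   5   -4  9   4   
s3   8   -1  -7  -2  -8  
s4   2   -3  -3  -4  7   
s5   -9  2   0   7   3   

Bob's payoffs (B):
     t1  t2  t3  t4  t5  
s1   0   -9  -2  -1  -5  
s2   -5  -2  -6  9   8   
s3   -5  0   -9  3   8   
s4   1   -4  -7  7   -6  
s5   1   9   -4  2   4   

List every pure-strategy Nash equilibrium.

Find each player's best response to every opponent strategy; NE are the intersections.
Alice's best responses — vs t1: s3 (payoff 8); vs t2: s1 (payoff 8); vs t3: s1 (payoff 3); vs t4: s2 (payoff 9); vs t5: s4 (payoff 7).
Bob's best responses — vs s1: t1 (payoff 0); vs s2: t4 (payoff 9); vs s3: t5 (payoff 8); vs s4: t4 (payoff 7); vs s5: t2 (payoff 9).
The only mutual best response is (s2, t4); neither player gains by switching there.

(s2, t4)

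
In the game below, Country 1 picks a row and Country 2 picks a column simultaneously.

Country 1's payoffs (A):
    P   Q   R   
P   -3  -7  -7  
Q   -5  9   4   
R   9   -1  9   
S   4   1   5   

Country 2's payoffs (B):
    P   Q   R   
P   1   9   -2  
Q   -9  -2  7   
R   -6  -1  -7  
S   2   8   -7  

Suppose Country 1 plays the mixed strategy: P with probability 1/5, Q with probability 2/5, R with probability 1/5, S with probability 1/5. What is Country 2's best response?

Country 2's best reply maximizes expected payoff against the mix.
P: (1/5)·1 + (2/5)·(-9) + (1/5)·(-6) + (1/5)·2 = -21/5
Q: (1/5)·9 + (2/5)·(-2) + (1/5)·(-1) + (1/5)·8 = 12/5
R: (1/5)·(-2) + (2/5)·7 + (1/5)·(-7) + (1/5)·(-7) = -2/5
Highest expected payoff is 12/5, from Q.

Q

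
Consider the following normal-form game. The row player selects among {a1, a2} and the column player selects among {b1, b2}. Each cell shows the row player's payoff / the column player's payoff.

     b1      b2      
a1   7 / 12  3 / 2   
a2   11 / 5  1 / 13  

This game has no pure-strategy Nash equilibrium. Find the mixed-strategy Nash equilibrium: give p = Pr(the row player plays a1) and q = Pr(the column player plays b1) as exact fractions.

p = 4/9, q = 1/3

In a mixed NE each player is indifferent between their pure strategies, so the opponent's mix sets the indifference.
The column player indifferent between b1 and b2: p·12 + (1−p)·5 = p·2 + (1−p)·13 ⟹ 5 + 7p = 13 + (-11)p ⟹ p = 4/9.
The row player indifferent between a1 and a2: q·7 + (1−q)·3 = q·11 + (1−q)·1 ⟹ 3 + 4q = 1 + 10q ⟹ q = 1/3.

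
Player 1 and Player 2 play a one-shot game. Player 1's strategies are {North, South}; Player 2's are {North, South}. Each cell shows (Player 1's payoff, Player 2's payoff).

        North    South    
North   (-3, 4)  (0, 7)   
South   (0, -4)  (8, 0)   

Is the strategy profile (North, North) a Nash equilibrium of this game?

Holding Player 2 at North: Player 1 gets -3 from North but could get 0 by switching to South. Player 1 has a profitable deviation.

No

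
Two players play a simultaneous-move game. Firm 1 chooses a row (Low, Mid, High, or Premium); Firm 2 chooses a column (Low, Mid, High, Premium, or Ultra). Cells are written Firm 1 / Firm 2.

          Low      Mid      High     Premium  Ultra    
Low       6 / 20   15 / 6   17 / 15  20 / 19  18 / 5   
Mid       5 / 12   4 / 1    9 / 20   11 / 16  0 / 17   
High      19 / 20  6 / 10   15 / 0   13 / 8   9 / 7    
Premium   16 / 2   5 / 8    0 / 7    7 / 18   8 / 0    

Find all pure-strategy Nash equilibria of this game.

Check mutual best responses: a cell is a NE iff neither player can gain by unilaterally deviating.
Firm 1's best responses — vs Low: High (payoff 19); vs Mid: Low (payoff 15); vs High: Low (payoff 17); vs Premium: Low (payoff 20); vs Ultra: Low (payoff 18).
Firm 2's best responses — vs Low: Low (payoff 20); vs Mid: High (payoff 20); vs High: Low (payoff 20); vs Premium: Premium (payoff 18).
The only mutual best response is (High, Low); neither player gains by switching there.

(High, Low)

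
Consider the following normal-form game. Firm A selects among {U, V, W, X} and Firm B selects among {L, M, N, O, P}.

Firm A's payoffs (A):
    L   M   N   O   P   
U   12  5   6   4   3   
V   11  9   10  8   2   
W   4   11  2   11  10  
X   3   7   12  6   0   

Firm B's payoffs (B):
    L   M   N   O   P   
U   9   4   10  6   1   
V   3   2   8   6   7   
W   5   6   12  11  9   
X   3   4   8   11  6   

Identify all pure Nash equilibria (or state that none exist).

None

A profile is a Nash equilibrium when each player is best-responding to the other.
Firm A's best responses — vs L: U (payoff 12); vs M: W (payoff 11); vs N: X (payoff 12); vs O: W (payoff 11); vs P: W (payoff 10).
Firm B's best responses — vs U: N (payoff 10); vs V: N (payoff 8); vs W: N (payoff 12); vs X: O (payoff 11).
No cell has both players best-responding. For instance, Firm A's best reply to N is X, but against X Firm B prefers O over N.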